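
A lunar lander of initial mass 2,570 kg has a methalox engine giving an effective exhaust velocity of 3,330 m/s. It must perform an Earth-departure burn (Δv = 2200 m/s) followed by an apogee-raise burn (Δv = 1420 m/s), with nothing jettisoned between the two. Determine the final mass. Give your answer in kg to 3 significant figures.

After the first burn: m = 2570 × exp(−2200/3330.0) = 2570 × 0.51651 = 1,327.43 kg.
After the second burn: m = 1,327.43 × exp(−1420/3330.0) = 1,327.43 × 0.65284 = 866.599 kg.

final mass ≈ 867 kg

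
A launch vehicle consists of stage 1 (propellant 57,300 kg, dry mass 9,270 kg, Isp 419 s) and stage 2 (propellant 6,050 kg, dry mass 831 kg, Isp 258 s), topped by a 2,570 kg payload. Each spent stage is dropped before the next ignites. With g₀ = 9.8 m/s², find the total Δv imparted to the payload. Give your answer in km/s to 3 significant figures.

Ignition mass of stage 1 = 57,300+9,270 + 6,050+831 + 2,570 = 76,021 kg.
Stage 1: m₀ = 76,021 kg, m_f = 76,021 − 57,300 = 18,721 kg; Δv = 419×9.8×ln(4.061) = 4106.2×1.4014 ≈ 5754 m/s.
Stage 2: m₀ = 9,451 kg, m_f = 9,451 − 6,050 = 3,401 kg; Δv = 258×9.8×ln(2.779) = 2528.4×1.0221 ≈ 2584 m/s.
Total Δv = 5754 + 2584 = 8338 m/s.

Δv ≈ 8.34 km/s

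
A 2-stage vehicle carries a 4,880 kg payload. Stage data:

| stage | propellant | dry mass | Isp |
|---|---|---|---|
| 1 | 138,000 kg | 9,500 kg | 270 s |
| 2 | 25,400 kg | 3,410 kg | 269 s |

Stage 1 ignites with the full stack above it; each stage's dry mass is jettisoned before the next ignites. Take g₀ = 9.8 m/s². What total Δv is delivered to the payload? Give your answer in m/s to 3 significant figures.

Ignition mass of stage 1 = 138,000+9,500 + 25,400+3,410 + 4,880 = 181,190 kg.
Stage 1: m₀ = 181,190 kg, m_f = 181,190 − 138,000 = 43,190 kg; Δv = 270×9.8×ln(4.195) = 2646.0×1.4339 ≈ 3794 m/s.
Stage 2: m₀ = 33,690 kg, m_f = 33,690 − 25,400 = 8,290 kg; Δv = 269×9.8×ln(4.064) = 2636.2×1.4022 ≈ 3696 m/s.
Total Δv = 3794 + 3696 = 7490 m/s.

Δv ≈ 7490 m/s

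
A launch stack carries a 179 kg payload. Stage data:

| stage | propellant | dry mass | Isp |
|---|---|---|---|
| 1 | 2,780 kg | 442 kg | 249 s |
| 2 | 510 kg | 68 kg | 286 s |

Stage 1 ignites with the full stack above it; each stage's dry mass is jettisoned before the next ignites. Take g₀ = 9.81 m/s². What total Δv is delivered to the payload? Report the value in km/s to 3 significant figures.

Δv ≈ 6.07 km/s

Ignition mass of stage 1 = 2,780+442 + 510+68 + 179 = 3,979 kg.
Stage 1: m₀ = 3,979 kg, m_f = 3,979 − 2,780 = 1,199 kg; Δv = 249×9.81×ln(3.319) = 2442.7×1.1995 ≈ 2930 m/s.
Stage 2: m₀ = 757 kg, m_f = 757 − 510 = 247 kg; Δv = 286×9.81×ln(3.065) = 2805.7×1.1200 ≈ 3142 m/s.
Total Δv = 2930 + 3142 = 6072 m/s.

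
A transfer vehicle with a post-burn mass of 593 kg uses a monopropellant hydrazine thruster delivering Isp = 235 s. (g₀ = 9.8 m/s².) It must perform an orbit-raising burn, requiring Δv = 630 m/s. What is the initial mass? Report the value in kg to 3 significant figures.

initial mass ≈ 780 kg

v_e = Isp · g₀ = 235 × 9.8 = 2303.0 m/s.
By the Tsiolkovsky rocket equation, m₀/m_f = exp(Δv / v_e) = exp(630 / 2303.0) = exp(0.2736) = 1.3146.
m₀ = m_f × 1.3146 = 593 × 1.3146 = 779.558 kg.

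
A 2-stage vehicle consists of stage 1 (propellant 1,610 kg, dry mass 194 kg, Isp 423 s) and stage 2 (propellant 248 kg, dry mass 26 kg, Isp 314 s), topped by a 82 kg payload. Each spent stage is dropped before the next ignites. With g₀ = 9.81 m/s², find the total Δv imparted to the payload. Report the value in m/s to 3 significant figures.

Ignition mass of stage 1 = 1,610+194 + 248+26 + 82 = 2,160 kg.
Stage 1: m₀ = 2,160 kg, m_f = 2,160 − 1,610 = 550 kg; Δv = 423×9.81×ln(3.927) = 4149.6×1.3679 ≈ 5676 m/s.
Stage 2: m₀ = 356 kg, m_f = 356 − 248 = 108 kg; Δv = 314×9.81×ln(3.296) = 3080.3×1.1928 ≈ 3674 m/s.
Total Δv = 5676 + 3674 = 9350 m/s.

Δv ≈ 9350 m/s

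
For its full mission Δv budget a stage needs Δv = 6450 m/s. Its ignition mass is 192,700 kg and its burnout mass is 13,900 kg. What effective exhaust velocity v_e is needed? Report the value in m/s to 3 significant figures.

ln(m₀/m_f) = ln(192700/13900) = ln(13.86) = 2.6292.
From the ideal rocket equation, v_e = Δv / ln(m₀/m_f) = 6450 / 2.6292 = 2453.2 m/s.

v_e ≈ 2450 m/s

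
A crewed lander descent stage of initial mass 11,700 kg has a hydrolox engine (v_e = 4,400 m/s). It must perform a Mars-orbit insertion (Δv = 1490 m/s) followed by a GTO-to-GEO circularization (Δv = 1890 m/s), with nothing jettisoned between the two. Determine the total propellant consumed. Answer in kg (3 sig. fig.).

total propellant consumed ≈ 6270 kg

After the first burn: m = 11700 × exp(−1490/4400.0) = 11700 × 0.71274 = 8,339.06 kg.
After the second burn: m = 8,339.06 × exp(−1890/4400.0) = 8,339.06 × 0.65080 = 5,427.06 kg.
Total propellant = m₀ − m_final = 11700 − 5,427.06 = 6,272.94 kg.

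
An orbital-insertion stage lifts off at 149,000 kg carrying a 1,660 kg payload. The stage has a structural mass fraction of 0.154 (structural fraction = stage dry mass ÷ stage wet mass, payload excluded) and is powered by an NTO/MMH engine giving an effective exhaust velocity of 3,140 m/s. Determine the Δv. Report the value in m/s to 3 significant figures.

Δv ≈ 5690 m/s

Stage wet mass = m₀ − payload = 149,000 − 1,660 = 147,340 kg.
Stage dry mass = ε × stage wet mass = 0.154 × 147,340 = 22,690.4 kg.
Burnout mass m_f = stage dry + payload = 22,690.4 + 1,660 = 24,350.4 kg.
Using Δv = v_e ln(m₀/m_f): Δv = v_e · ln(149,000/24,350.4) = 3140.0 × ln(6.119) = 3140.0 × 1.8114 ≈ 5688 m/s.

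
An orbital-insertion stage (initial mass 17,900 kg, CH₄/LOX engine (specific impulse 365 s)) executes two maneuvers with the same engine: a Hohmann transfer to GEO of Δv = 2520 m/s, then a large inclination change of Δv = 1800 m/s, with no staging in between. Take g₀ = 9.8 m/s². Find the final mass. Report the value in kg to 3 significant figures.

v_e = Isp · g₀ = 365 × 9.8 = 3577.0 m/s.
After the first burn: m = 17900 × exp(−2520/3577.0) = 17900 × 0.49436 = 8,849.04 kg.
After the second burn: m = 8,849.04 × exp(−1800/3577.0) = 8,849.04 × 0.60458 = 5,349.95 kg.

final mass ≈ 5350 kg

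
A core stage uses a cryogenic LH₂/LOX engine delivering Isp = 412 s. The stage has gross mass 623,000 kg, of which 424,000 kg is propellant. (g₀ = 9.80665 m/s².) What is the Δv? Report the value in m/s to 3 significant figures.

Δv ≈ 4610 m/s

v_e = Isp · g₀ = 412 × 9.80665 = 4040.3 m/s.
m_f = m₀ − m_prop = 623,000 − 424,000 = 199,000 kg.
Δv = v_e · ln(m₀/m_f) = 4040.3 × ln(3.131) = 4040.3 × 1.1412 ≈ 4611.0 m/s.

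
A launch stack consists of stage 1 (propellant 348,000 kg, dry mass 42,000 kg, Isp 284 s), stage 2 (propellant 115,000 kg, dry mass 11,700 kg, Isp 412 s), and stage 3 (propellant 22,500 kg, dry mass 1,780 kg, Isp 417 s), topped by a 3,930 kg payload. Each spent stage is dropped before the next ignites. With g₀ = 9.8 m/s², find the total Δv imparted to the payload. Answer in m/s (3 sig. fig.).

Ignition mass of stage 1 = 348,000+42,000 + 115,000+11,700 + 22,500+1,780 + 3,930 = 544,910 kg.
Stage 1: m₀ = 544,910 kg, m_f = 544,910 − 348,000 = 196,910 kg; Δv = 284×9.8×ln(2.767) = 2783.2×1.0179 ≈ 2833 m/s.
Stage 2: m₀ = 154,910 kg, m_f = 154,910 − 115,000 = 39,910 kg; Δv = 412×9.8×ln(3.881) = 4037.6×1.3562 ≈ 5476 m/s.
Stage 3: m₀ = 28,210 kg, m_f = 28,210 − 22,500 = 5,710 kg; Δv = 417×9.8×ln(4.94) = 4086.6×1.5975 ≈ 6528 m/s.
Total Δv = 2833 + 5476 + 6528 = 14837 m/s.

Δv ≈ 14800 m/s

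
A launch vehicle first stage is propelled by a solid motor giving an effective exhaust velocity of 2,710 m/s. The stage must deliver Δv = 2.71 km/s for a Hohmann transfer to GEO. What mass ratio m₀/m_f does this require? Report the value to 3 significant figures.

mass ratio ≈ 2.72

Using Δv = v_e ln(m₀/m_f): m₀/m_f = exp(Δv / v_e) = exp(2710 / 2710.0) = exp(1.0000) = 2.7183.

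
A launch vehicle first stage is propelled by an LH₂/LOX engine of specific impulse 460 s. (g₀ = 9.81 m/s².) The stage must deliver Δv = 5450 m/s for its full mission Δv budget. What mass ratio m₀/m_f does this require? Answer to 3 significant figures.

mass ratio ≈ 3.35

v_e = Isp · g₀ = 460 × 9.81 = 4512.6 m/s.
From the ideal rocket equation, m₀/m_f = exp(Δv / v_e) = exp(5450 / 4512.6) = exp(1.2077) = 3.3459.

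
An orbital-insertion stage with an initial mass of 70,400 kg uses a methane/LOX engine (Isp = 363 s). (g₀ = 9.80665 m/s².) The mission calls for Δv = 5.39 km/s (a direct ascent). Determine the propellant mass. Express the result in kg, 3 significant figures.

propellant mass ≈ 54900 kg

v_e = Isp · g₀ = 363 × 9.80665 = 3559.8 m/s.
m₀/m_f = exp(Δv / v_e) = exp(5390 / 3559.8) = exp(1.5141) = 4.5454.
m_f = 70,400 / 4.5454 = 15,488.2 kg, so propellant = m₀ − m_f = 70,400 − 15,488.2 = 54,911.8 kg.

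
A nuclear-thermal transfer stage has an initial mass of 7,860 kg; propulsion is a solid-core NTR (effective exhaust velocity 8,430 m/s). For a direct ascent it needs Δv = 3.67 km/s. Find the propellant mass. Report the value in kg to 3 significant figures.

propellant mass ≈ 2770 kg

m₀/m_f = exp(Δv / v_e) = exp(3670 / 8430.0) = exp(0.4353) = 1.5455.
m_f = 7,860 / 1.5455 = 5,085.73 kg, so propellant = m₀ − m_f = 7,860 − 5,085.73 = 2,774.27 kg.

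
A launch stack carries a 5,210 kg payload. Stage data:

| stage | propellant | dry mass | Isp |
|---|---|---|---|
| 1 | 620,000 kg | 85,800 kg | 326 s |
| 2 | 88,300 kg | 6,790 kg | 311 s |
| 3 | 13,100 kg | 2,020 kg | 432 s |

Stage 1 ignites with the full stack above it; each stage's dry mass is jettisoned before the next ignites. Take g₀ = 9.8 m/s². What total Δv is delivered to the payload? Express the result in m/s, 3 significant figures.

Ignition mass of stage 1 = 620,000+85,800 + 88,300+6,790 + 13,100+2,020 + 5,210 = 821,220 kg.
Stage 1: m₀ = 821,220 kg, m_f = 821,220 − 620,000 = 201,220 kg; Δv = 326×9.8×ln(4.081) = 3194.8×1.4064 ≈ 4493 m/s.
Stage 2: m₀ = 115,420 kg, m_f = 115,420 − 88,300 = 27,120 kg; Δv = 311×9.8×ln(4.256) = 3047.8×1.4483 ≈ 4414 m/s.
Stage 3: m₀ = 20,330 kg, m_f = 20,330 − 13,100 = 7,230 kg; Δv = 432×9.8×ln(2.812) = 4233.6×1.0339 ≈ 4377 m/s.
Total Δv = 4493 + 4414 + 4377 = 13284 m/s.

Δv ≈ 13300 m/s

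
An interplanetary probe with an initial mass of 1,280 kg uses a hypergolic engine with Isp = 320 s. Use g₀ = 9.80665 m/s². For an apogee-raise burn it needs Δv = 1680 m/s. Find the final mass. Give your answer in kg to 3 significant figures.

final mass ≈ 749 kg

v_e = Isp · g₀ = 320 × 9.80665 = 3138.1 m/s.
Rocket equation: m₀/m_f = exp(Δv / v_e) = exp(1680 / 3138.1) = exp(0.5354) = 1.7080.
m_f = m₀ / 1.7080 = 1,280 / 1.7080 = 749.415 kg.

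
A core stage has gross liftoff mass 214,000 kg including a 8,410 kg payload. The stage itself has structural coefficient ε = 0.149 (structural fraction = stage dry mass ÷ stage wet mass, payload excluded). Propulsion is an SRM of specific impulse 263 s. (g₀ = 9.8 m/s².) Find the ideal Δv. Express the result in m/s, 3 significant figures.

Δv ≈ 4380 m/s

Stage wet mass = m₀ − payload = 214,000 − 8,410 = 205,590 kg.
Stage dry mass = ε × stage wet mass = 0.149 × 205,590 = 30,632.9 kg.
Burnout mass m_f = stage dry + payload = 30,632.9 + 8,410 = 39,042.9 kg.
v_e = Isp · g₀ = 263 × 9.8 = 2577.4 m/s.
From the ideal rocket equation, Δv = v_e · ln(214,000/39,042.9) = 2577.4 × ln(5.481) = 2577.4 × 1.7013 ≈ 4385 m/s.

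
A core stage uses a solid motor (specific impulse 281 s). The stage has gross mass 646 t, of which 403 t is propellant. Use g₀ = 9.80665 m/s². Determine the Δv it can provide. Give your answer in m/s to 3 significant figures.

v_e = Isp · g₀ = 281 × 9.80665 = 2755.7 m/s.
m_f = m₀ − m_prop = 646 − 403 = 243 t.
Δv = v_e · ln(m₀/m_f) = 2755.7 × ln(2.658) = 2755.7 × 0.9777 ≈ 2694.3 m/s.

Δv ≈ 2690 m/s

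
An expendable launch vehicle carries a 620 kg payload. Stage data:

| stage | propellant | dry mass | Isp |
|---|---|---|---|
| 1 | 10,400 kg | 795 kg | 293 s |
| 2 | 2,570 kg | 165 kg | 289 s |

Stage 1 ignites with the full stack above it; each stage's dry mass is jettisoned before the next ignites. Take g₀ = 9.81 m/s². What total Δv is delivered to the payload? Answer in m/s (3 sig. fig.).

Ignition mass of stage 1 = 10,400+795 + 2,570+165 + 620 = 14,550 kg.
Stage 1: m₀ = 14,550 kg, m_f = 14,550 − 10,400 = 4,150 kg; Δv = 293×9.81×ln(3.506) = 2874.3×1.2545 ≈ 3606 m/s.
Stage 2: m₀ = 3,355 kg, m_f = 3,355 − 2,570 = 785 kg; Δv = 289×9.81×ln(4.274) = 2835.1×1.4525 ≈ 4118 m/s.
Total Δv = 3606 + 4118 = 7724 m/s.

Δv ≈ 7720 m/s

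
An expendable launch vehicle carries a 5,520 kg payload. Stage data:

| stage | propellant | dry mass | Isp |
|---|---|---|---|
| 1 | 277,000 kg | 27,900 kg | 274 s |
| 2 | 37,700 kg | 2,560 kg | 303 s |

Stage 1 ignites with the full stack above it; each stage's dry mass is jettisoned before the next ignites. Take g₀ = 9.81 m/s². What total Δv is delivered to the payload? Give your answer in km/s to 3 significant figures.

Δv ≈ 9.35 km/s

Ignition mass of stage 1 = 277,000+27,900 + 37,700+2,560 + 5,520 = 350,680 kg.
Stage 1: m₀ = 350,680 kg, m_f = 350,680 − 277,000 = 73,680 kg; Δv = 274×9.81×ln(4.76) = 2687.9×1.5601 ≈ 4194 m/s.
Stage 2: m₀ = 45,780 kg, m_f = 45,780 − 37,700 = 8,080 kg; Δv = 303×9.81×ln(5.666) = 2972.4×1.7345 ≈ 5156 m/s.
Total Δv = 4194 + 5156 = 9350 m/s.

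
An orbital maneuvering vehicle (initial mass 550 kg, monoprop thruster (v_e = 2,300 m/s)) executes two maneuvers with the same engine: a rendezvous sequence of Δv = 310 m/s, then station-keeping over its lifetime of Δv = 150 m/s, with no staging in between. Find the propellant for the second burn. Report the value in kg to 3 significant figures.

propellant for the second burn ≈ 30.3 kg

After the first burn: m = 550 × exp(−310/2300.0) = 550 × 0.87391 = 480.651 kg.
After the second burn: m = 480.651 × exp(−150/2300.0) = 480.651 × 0.93686 = 450.303 kg.
Second-burn propellant = 480.651 − 450.303 = 30.348 kg.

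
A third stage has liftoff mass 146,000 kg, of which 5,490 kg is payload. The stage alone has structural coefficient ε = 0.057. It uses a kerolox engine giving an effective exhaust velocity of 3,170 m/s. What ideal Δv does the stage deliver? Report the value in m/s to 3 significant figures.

Δv ≈ 7550 m/s

Stage wet mass = m₀ − payload = 146,000 − 5,490 = 140,510 kg.
Stage dry mass = ε × stage wet mass = 0.057 × 140,510 = 8,009.07 kg.
Burnout mass m_f = stage dry + payload = 8,009.07 + 5,490 = 13,499.07 kg.
By the Tsiolkovsky rocket equation, Δv = v_e · ln(146,000/13,499.07) = 3170.0 × ln(10.82) = 3170.0 × 2.3810 ≈ 7548 m/s.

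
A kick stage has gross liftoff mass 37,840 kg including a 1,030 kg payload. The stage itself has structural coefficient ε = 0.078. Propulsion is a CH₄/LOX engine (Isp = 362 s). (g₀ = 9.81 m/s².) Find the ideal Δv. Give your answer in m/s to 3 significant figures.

Stage wet mass = m₀ − payload = 37,840 − 1,030 = 36,810 kg.
Stage dry mass = ε × stage wet mass = 0.078 × 36,810 = 2,871.18 kg.
Burnout mass m_f = stage dry + payload = 2,871.18 + 1,030 = 3,901.18 kg.
v_e = Isp · g₀ = 362 × 9.81 = 3551.2 m/s.
Δv = v_e · ln(37,840/3,901.18) = 3551.2 × ln(9.7) = 3551.2 × 2.2721 ≈ 8069 m/s.

Δv ≈ 8070 m/s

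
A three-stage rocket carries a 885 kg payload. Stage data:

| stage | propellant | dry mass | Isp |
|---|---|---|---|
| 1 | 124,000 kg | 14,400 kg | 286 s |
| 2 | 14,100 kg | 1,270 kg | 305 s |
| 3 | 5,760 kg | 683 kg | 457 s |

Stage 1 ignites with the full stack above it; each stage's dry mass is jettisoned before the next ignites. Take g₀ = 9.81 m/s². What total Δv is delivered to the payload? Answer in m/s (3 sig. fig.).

Δv ≈ 13900 m/s

Ignition mass of stage 1 = 124,000+14,400 + 14,100+1,270 + 5,760+683 + 885 = 161,098 kg.
Stage 1: m₀ = 161,098 kg, m_f = 161,098 − 124,000 = 37,098 kg; Δv = 286×9.81×ln(4.342) = 2805.7×1.4684 ≈ 4120 m/s.
Stage 2: m₀ = 22,698 kg, m_f = 22,698 − 14,100 = 8,598 kg; Δv = 305×9.81×ln(2.64) = 2992.1×0.9707 ≈ 2905 m/s.
Stage 3: m₀ = 7,328 kg, m_f = 7,328 − 5,760 = 1,568 kg; Δv = 457×9.81×ln(4.673) = 4483.2×1.5419 ≈ 6913 m/s.
Total Δv = 4120 + 2905 + 6913 = 13938 m/s.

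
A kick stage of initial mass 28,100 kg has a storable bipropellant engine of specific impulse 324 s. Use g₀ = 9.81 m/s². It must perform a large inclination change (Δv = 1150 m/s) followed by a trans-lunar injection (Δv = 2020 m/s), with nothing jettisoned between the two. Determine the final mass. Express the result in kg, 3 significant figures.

v_e = Isp · g₀ = 324 × 9.81 = 3178.4 m/s.
After the first burn: m = 28100 × exp(−1150/3178.4) = 28100 × 0.69641 = 19,569.1 kg.
After the second burn: m = 19,569.1 × exp(−2020/3178.4) = 19,569.1 × 0.52965 = 10,364.8 kg.

final mass ≈ 10400 kg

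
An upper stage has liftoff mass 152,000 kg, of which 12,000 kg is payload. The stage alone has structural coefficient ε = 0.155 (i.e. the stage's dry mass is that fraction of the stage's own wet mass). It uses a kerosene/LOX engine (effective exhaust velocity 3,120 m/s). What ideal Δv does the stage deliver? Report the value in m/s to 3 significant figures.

Δv ≈ 4700 m/s

Stage wet mass = m₀ − payload = 152,000 − 12,000 = 140,000 kg.
Stage dry mass = ε × stage wet mass = 0.155 × 140,000 = 21,700 kg.
Burnout mass m_f = stage dry + payload = 21,700 + 12,000 = 33,700 kg.
Δv = v_e · ln(152,000/33,700) = 3120.0 × ln(4.51) = 3120.0 × 1.5064 ≈ 4700 m/s.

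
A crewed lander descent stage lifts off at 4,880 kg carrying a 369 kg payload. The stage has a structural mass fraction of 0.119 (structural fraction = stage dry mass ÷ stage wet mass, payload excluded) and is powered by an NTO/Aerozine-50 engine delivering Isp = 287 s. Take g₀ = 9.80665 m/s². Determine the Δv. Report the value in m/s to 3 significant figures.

Stage wet mass = m₀ − payload = 4,880 − 369 = 4,511 kg.
Stage dry mass = ε × stage wet mass = 0.119 × 4,511 = 536.809 kg.
Burnout mass m_f = stage dry + payload = 536.809 + 369 = 905.809 kg.
v_e = Isp · g₀ = 287 × 9.80665 = 2814.5 m/s.
Δv = v_e · ln(4,880/905.809) = 2814.5 × ln(5.387) = 2814.5 × 1.6841 ≈ 4740 m/s.

Δv ≈ 4740 m/s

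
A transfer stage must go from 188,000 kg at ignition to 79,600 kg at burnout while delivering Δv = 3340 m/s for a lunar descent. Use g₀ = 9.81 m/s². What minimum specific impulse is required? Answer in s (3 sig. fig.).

ln(m₀/m_f) = ln(188000/79600) = ln(2.362) = 0.8594.
v_e = Δv / ln(m₀/m_f) = 3340 / 0.8594 = 3886.3 m/s.
Isp = v_e / g₀ = 3886.3 / 9.81 = 396.2 s.

Isp ≈ 396 s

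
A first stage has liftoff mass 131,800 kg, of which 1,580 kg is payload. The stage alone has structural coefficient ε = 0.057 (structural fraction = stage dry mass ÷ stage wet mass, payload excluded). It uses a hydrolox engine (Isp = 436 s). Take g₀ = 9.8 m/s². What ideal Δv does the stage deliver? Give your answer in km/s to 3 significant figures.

Δv ≈ 11.5 km/s

Stage wet mass = m₀ − payload = 131,800 − 1,580 = 130,220 kg.
Stage dry mass = ε × stage wet mass = 0.057 × 130,220 = 7,422.54 kg.
Burnout mass m_f = stage dry + payload = 7,422.54 + 1,580 = 9,002.54 kg.
v_e = Isp · g₀ = 436 × 9.8 = 4272.8 m/s.
Δv = v_e · ln(131,800/9,002.54) = 4272.8 × ln(14.64) = 4272.8 × 2.6838 ≈ 11467 m/s.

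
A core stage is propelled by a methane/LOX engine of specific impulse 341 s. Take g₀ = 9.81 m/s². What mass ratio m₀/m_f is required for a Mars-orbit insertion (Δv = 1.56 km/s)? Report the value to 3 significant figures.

mass ratio ≈ 1.59

v_e = Isp · g₀ = 341 × 9.81 = 3345.2 m/s.
m₀/m_f = exp(Δv / v_e) = exp(1560 / 3345.2) = exp(0.4663) = 1.5941.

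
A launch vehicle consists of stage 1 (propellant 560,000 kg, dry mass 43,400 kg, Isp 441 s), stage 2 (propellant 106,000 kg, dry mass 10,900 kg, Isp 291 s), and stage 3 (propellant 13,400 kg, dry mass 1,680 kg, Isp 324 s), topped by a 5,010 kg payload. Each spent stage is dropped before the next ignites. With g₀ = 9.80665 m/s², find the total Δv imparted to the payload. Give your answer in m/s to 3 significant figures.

Δv ≈ 13800 m/s

Ignition mass of stage 1 = 560,000+43,400 + 106,000+10,900 + 13,400+1,680 + 5,010 = 740,390 kg.
Stage 1: m₀ = 740,390 kg, m_f = 740,390 − 560,000 = 180,390 kg; Δv = 441×9.80665×ln(4.104) = 4324.7×1.4121 ≈ 6107 m/s.
Stage 2: m₀ = 136,990 kg, m_f = 136,990 − 106,000 = 30,990 kg; Δv = 291×9.80665×ln(4.42) = 2853.7×1.4862 ≈ 4241 m/s.
Stage 3: m₀ = 20,090 kg, m_f = 20,090 − 13,400 = 6,690 kg; Δv = 324×9.80665×ln(3.003) = 3177.4×1.0996 ≈ 3494 m/s.
Total Δv = 6107 + 4241 + 3494 = 13842 m/s.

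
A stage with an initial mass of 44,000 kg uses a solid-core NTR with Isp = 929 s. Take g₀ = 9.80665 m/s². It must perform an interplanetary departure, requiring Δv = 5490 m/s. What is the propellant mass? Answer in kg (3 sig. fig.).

v_e = Isp · g₀ = 929 × 9.80665 = 9110.4 m/s.
m₀/m_f = exp(Δv / v_e) = exp(5490 / 9110.4) = exp(0.6026) = 1.8269.
m_f = 44,000 / 1.8269 = 24,084.5 kg, so propellant = m₀ − m_f = 44,000 − 24,084.5 = 19,915.5 kg.

propellant mass ≈ 19900 kg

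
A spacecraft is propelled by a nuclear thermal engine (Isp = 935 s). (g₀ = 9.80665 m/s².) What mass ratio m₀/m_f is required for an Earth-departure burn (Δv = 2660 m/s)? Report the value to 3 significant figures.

mass ratio ≈ 1.34

v_e = Isp · g₀ = 935 × 9.80665 = 9169.2 m/s.
By the Tsiolkovsky rocket equation, m₀/m_f = exp(Δv / v_e) = exp(2660 / 9169.2) = exp(0.2901) = 1.3366.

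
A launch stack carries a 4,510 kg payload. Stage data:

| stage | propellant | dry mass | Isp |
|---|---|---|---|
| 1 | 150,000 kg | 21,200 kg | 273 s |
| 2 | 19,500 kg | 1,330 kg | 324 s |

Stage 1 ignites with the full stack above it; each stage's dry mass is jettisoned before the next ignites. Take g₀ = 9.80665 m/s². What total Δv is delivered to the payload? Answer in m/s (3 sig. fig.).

Ignition mass of stage 1 = 150,000+21,200 + 19,500+1,330 + 4,510 = 196,540 kg.
Stage 1: m₀ = 196,540 kg, m_f = 196,540 − 150,000 = 46,540 kg; Δv = 273×9.80665×ln(4.223) = 2677.2×1.4406 ≈ 3857 m/s.
Stage 2: m₀ = 25,340 kg, m_f = 25,340 − 19,500 = 5,840 kg; Δv = 324×9.80665×ln(4.339) = 3177.4×1.4677 ≈ 4663 m/s.
Total Δv = 3857 + 4663 = 8520 m/s.

Δv ≈ 8520 m/s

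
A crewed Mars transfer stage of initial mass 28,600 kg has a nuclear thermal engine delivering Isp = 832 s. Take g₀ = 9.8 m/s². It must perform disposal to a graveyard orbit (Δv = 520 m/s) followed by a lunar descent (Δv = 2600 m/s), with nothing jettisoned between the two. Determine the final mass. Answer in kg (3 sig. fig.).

final mass ≈ 19500 kg

v_e = Isp · g₀ = 832 × 9.8 = 8153.6 m/s.
After the first burn: m = 28600 × exp(−520/8153.6) = 28600 × 0.93822 = 26,833.1 kg.
After the second burn: m = 26,833.1 × exp(−2600/8153.6) = 26,833.1 × 0.72696 = 19,506.6 kg.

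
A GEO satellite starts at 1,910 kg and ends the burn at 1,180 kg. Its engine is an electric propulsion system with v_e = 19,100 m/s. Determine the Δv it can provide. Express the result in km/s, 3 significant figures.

Using Δv = v_e ln(m₀/m_f): Δv = v_e · ln(m₀/m_f) = 19100.0 × ln(1.619) = 19100.0 × 0.4816 ≈ 9198.3 m/s.

Δv ≈ 9.20 km/s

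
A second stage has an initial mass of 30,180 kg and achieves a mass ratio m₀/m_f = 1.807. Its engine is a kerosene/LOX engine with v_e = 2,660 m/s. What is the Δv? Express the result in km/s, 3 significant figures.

Δv ≈ 1.57 km/s

Δv = v_e · ln(1.807) = 2660.0 × 0.5917 ≈ 1573.8 m/s.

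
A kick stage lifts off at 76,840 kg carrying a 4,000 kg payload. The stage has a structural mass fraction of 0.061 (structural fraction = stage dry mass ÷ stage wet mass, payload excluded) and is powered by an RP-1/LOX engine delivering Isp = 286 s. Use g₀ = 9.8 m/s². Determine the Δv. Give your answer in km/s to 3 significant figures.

Δv ≈ 6.19 km/s

Stage wet mass = m₀ − payload = 76,840 − 4,000 = 72,840 kg.
Stage dry mass = ε × stage wet mass = 0.061 × 72,840 = 4,443.24 kg.
Burnout mass m_f = stage dry + payload = 4,443.24 + 4,000 = 8,443.24 kg.
v_e = Isp · g₀ = 286 × 9.8 = 2802.8 m/s.
Rocket equation: Δv = v_e · ln(76,840/8,443.24) = 2802.8 × ln(9.101) = 2802.8 × 2.2084 ≈ 6190 m/s.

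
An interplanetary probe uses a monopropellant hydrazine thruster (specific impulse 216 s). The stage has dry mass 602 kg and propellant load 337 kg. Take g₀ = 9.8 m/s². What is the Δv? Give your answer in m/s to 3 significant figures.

v_e = Isp · g₀ = 216 × 9.8 = 2116.8 m/s.
m₀ = m_dry + m_prop = 602 + 337 = 939 kg.
Δv = v_e · ln(m₀/m_f) = 2116.8 × ln(1.56) = 2116.8 × 0.4446 ≈ 941.0 m/s.

Δv ≈ 941 m/s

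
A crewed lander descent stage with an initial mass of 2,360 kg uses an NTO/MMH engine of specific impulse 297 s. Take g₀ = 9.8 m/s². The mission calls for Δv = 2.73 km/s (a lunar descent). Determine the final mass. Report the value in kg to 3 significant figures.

v_e = Isp · g₀ = 297 × 9.8 = 2910.6 m/s.
m₀/m_f = exp(Δv / v_e) = exp(2730 / 2910.6) = exp(0.9380) = 2.5547.
m_f = m₀ / 2.5547 = 2,360 / 2.5547 = 923.788 kg.

final mass ≈ 924 kg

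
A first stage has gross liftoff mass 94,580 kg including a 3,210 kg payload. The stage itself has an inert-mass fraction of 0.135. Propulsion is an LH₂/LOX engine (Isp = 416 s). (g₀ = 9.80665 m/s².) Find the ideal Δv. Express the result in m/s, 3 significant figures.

Stage wet mass = m₀ − payload = 94,580 − 3,210 = 91,370 kg.
Stage dry mass = ε × stage wet mass = 0.135 × 91,370 = 12,335 kg.
Burnout mass m_f = stage dry + payload = 12,335 + 3,210 = 15,545 kg.
v_e = Isp · g₀ = 416 × 9.80665 = 4079.6 m/s.
Rocket equation: Δv = v_e · ln(94,580/15,545) = 4079.6 × ln(6.084) = 4079.6 × 1.8057 ≈ 7367 m/s.

Δv ≈ 7370 m/s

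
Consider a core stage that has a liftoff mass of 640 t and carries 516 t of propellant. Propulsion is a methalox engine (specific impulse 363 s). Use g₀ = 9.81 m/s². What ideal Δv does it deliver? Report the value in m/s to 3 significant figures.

Δv ≈ 5840 m/s

v_e = Isp · g₀ = 363 × 9.81 = 3561.0 m/s.
m_f = m₀ − m_prop = 640 − 516 = 124 t.
Using Δv = v_e ln(m₀/m_f): Δv = v_e · ln(m₀/m_f) = 3561.0 × ln(5.161) = 3561.0 × 1.6412 ≈ 5844.3 m/s.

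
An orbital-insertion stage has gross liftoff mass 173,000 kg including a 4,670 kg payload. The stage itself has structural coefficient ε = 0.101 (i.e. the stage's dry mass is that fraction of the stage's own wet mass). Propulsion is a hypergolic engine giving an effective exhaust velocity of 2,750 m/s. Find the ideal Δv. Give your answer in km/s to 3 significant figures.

Δv ≈ 5.71 km/s

Stage wet mass = m₀ − payload = 173,000 − 4,670 = 168,330 kg.
Stage dry mass = ε × stage wet mass = 0.101 × 168,330 = 17,001.3 kg.
Burnout mass m_f = stage dry + payload = 17,001.3 + 4,670 = 21,671.3 kg.
Δv = v_e · ln(173,000/21,671.3) = 2750.0 × ln(7.983) = 2750.0 × 2.0773 ≈ 5713 m/s.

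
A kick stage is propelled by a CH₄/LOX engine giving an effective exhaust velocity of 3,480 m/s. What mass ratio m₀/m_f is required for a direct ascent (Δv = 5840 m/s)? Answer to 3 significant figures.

m₀/m_f = exp(Δv / v_e) = exp(5840 / 3480.0) = exp(1.6782) = 5.3557.

mass ratio ≈ 5.36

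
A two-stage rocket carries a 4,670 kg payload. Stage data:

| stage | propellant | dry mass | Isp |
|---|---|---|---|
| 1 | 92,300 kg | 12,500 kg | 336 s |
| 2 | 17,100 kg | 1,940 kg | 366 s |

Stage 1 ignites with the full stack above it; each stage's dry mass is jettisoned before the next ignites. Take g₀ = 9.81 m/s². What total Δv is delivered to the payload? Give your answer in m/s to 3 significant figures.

Δv ≈ 8760 m/s

Ignition mass of stage 1 = 92,300+12,500 + 17,100+1,940 + 4,670 = 128,510 kg.
Stage 1: m₀ = 128,510 kg, m_f = 128,510 − 92,300 = 36,210 kg; Δv = 336×9.81×ln(3.549) = 3296.2×1.2667 ≈ 4175 m/s.
Stage 2: m₀ = 23,710 kg, m_f = 23,710 − 17,100 = 6,610 kg; Δv = 366×9.81×ln(3.587) = 3590.5×1.2773 ≈ 4586 m/s.
Total Δv = 4175 + 4586 = 8761 m/s.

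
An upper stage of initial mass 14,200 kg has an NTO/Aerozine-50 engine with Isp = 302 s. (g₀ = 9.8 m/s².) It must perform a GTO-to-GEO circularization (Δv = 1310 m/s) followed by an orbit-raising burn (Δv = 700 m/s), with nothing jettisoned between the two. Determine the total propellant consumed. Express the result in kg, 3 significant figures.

v_e = Isp · g₀ = 302 × 9.8 = 2959.6 m/s.
After the first burn: m = 14200 × exp(−1310/2959.6) = 14200 × 0.64235 = 9,121.37 kg.
After the second burn: m = 9,121.37 × exp(−700/2959.6) = 9,121.37 × 0.78937 = 7,200.14 kg.
Total propellant = m₀ − m_final = 14200 − 7,200.14 = 6,999.86 kg.

total propellant consumed ≈ 7000 kg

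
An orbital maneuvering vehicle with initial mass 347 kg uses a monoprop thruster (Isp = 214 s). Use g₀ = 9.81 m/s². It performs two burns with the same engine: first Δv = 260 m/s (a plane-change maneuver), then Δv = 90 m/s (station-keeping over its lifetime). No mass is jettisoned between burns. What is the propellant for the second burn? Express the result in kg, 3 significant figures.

v_e = Isp · g₀ = 214 × 9.81 = 2099.3 m/s.
After the first burn: m = 347 × exp(−260/2099.3) = 347 × 0.88351 = 306.578 kg.
After the second burn: m = 306.578 × exp(−90/2099.3) = 306.578 × 0.95804 = 293.714 kg.
Second-burn propellant = 306.578 − 293.714 = 12.864 kg.

propellant for the second burn ≈ 12.9 kg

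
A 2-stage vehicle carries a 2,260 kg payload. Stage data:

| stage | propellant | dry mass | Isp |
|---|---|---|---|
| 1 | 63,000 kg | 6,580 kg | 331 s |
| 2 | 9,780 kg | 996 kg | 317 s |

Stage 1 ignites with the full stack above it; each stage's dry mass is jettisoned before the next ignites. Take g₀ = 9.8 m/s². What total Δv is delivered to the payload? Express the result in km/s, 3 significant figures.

Ignition mass of stage 1 = 63,000+6,580 + 9,780+996 + 2,260 = 82,616 kg.
Stage 1: m₀ = 82,616 kg, m_f = 82,616 − 63,000 = 19,616 kg; Δv = 331×9.8×ln(4.212) = 3243.8×1.4379 ≈ 4664 m/s.
Stage 2: m₀ = 13,036 kg, m_f = 13,036 − 9,780 = 3,256 kg; Δv = 317×9.8×ln(4.004) = 3106.6×1.3872 ≈ 4310 m/s.
Total Δv = 4664 + 4310 = 8974 m/s.

Δv ≈ 8.97 km/s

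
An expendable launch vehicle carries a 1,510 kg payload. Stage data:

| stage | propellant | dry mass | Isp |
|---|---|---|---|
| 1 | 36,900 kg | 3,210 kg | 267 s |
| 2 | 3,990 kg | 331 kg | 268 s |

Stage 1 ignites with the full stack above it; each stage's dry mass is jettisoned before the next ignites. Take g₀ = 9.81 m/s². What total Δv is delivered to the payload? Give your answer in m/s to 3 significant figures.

Δv ≈ 7290 m/s

Ignition mass of stage 1 = 36,900+3,210 + 3,990+331 + 1,510 = 45,941 kg.
Stage 1: m₀ = 45,941 kg, m_f = 45,941 − 36,900 = 9,041 kg; Δv = 267×9.81×ln(5.081) = 2619.3×1.6256 ≈ 4258 m/s.
Stage 2: m₀ = 5,831 kg, m_f = 5,831 − 3,990 = 1,841 kg; Δv = 268×9.81×ln(3.167) = 2629.1×1.1529 ≈ 3031 m/s.
Total Δv = 4258 + 3031 = 7289 m/s.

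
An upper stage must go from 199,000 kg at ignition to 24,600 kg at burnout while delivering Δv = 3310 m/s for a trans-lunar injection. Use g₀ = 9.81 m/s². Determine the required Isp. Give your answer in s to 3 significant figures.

Isp ≈ 161 s

ln(m₀/m_f) = ln(199000/24600) = ln(8.089) = 2.0906.
v_e = Δv / ln(m₀/m_f) = 3310 / 2.0906 = 1583.3 m/s.
Isp = v_e / g₀ = 1583.3 / 9.81 = 161.4 s.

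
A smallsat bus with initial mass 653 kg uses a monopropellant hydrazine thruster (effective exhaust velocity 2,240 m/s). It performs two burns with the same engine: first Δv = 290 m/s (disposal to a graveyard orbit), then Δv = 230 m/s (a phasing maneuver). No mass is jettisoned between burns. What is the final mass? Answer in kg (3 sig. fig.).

After the first burn: m = 653 × exp(−290/2240.0) = 653 × 0.87857 = 573.706 kg.
After the second burn: m = 573.706 × exp(−230/2240.0) = 573.706 × 0.90242 = 517.724 kg.

final mass ≈ 518 kg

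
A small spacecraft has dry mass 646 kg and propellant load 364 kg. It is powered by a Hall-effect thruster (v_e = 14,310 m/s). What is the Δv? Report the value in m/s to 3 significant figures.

Δv ≈ 6400 m/s

m₀ = m_dry + m_prop = 646 + 364 = 1,010 kg.
Using Δv = v_e ln(m₀/m_f): Δv = v_e · ln(m₀/m_f) = 14310.0 × ln(1.563) = 14310.0 × 0.4469 ≈ 6395.2 m/s.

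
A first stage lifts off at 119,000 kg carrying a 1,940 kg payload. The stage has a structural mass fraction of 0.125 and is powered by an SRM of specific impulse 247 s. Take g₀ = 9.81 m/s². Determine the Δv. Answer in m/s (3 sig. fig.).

Δv ≈ 4780 m/s

Stage wet mass = m₀ − payload = 119,000 − 1,940 = 117,060 kg.
Stage dry mass = ε × stage wet mass = 0.125 × 117,060 = 14,632.5 kg.
Burnout mass m_f = stage dry + payload = 14,632.5 + 1,940 = 16,572.5 kg.
v_e = Isp · g₀ = 247 × 9.81 = 2423.1 m/s.
Δv = v_e · ln(119,000/16,572.5) = 2423.1 × ln(7.181) = 2423.1 × 1.9714 ≈ 4777 m/s.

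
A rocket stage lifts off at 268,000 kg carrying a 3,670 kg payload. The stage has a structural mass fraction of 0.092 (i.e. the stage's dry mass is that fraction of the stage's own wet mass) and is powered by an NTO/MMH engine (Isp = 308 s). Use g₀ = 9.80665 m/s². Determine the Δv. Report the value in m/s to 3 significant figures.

Stage wet mass = m₀ − payload = 268,000 − 3,670 = 264,330 kg.
Stage dry mass = ε × stage wet mass = 0.092 × 264,330 = 24,318.4 kg.
Burnout mass m_f = stage dry + payload = 24,318.4 + 3,670 = 27,988.4 kg.
v_e = Isp · g₀ = 308 × 9.80665 = 3020.4 m/s.
By the Tsiolkovsky rocket equation, Δv = v_e · ln(268,000/27,988.4) = 3020.4 × ln(9.575) = 3020.4 × 2.2592 ≈ 6824 m/s.

Δv ≈ 6820 m/s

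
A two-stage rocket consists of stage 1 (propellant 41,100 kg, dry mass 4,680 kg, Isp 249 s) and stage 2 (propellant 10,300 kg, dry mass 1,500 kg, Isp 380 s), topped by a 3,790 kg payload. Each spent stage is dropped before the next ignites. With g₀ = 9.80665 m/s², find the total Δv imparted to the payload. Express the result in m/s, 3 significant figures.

Δv ≈ 6730 m/s

Ignition mass of stage 1 = 41,100+4,680 + 10,300+1,500 + 3,790 = 61,370 kg.
Stage 1: m₀ = 61,370 kg, m_f = 61,370 − 41,100 = 20,270 kg; Δv = 249×9.80665×ln(3.028) = 2441.9×1.1078 ≈ 2705 m/s.
Stage 2: m₀ = 15,590 kg, m_f = 15,590 − 10,300 = 5,290 kg; Δv = 380×9.80665×ln(2.947) = 3726.5×1.0808 ≈ 4028 m/s.
Total Δv = 2705 + 4028 = 6733 m/s.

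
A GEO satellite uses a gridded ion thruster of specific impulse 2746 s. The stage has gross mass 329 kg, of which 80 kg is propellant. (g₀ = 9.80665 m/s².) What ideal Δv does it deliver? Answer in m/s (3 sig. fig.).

v_e = Isp · g₀ = 2746 × 9.80665 = 26929.1 m/s.
m_f = m₀ − m_prop = 329 − 80 = 249 kg.
Δv = v_e · ln(m₀/m_f) = 26929.1 × ln(1.321) = 26929.1 × 0.2786 ≈ 7502.6 m/s.

Δv ≈ 7500 m/s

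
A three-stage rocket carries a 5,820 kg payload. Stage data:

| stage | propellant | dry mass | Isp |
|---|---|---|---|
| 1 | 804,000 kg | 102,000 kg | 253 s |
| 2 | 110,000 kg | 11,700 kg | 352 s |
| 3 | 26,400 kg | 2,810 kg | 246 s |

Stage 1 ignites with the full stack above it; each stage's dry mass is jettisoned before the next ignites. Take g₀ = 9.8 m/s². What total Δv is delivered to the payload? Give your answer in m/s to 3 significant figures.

Δv ≈ 11100 m/s

Ignition mass of stage 1 = 804,000+102,000 + 110,000+11,700 + 26,400+2,810 + 5,820 = 1,062,730 kg.
Stage 1: m₀ = 1,062,730 kg, m_f = 1,062,730 − 804,000 = 258,730 kg; Δv = 253×9.8×ln(4.107) = 2479.4×1.4128 ≈ 3503 m/s.
Stage 2: m₀ = 156,730 kg, m_f = 156,730 − 110,000 = 46,730 kg; Δv = 352×9.8×ln(3.354) = 3449.6×1.2101 ≈ 4174 m/s.
Stage 3: m₀ = 35,030 kg, m_f = 35,030 − 26,400 = 8,630 kg; Δv = 246×9.8×ln(4.059) = 2410.8×1.4010 ≈ 3377 m/s.
Total Δv = 3503 + 4174 + 3377 = 11054 m/s.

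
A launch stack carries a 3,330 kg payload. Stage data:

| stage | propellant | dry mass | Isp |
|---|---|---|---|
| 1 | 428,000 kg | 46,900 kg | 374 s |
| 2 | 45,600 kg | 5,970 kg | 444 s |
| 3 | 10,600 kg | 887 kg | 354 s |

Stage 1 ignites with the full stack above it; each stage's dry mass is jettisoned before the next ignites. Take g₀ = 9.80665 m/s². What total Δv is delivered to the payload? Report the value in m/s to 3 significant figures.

Ignition mass of stage 1 = 428,000+46,900 + 45,600+5,970 + 10,600+887 + 3,330 = 541,287 kg.
Stage 1: m₀ = 541,287 kg, m_f = 541,287 − 428,000 = 113,287 kg; Δv = 374×9.80665×ln(4.778) = 3667.7×1.5640 ≈ 5736 m/s.
Stage 2: m₀ = 66,387 kg, m_f = 66,387 − 45,600 = 20,787 kg; Δv = 444×9.80665×ln(3.194) = 4354.2×1.1612 ≈ 5056 m/s.
Stage 3: m₀ = 14,817 kg, m_f = 14,817 − 10,600 = 4,217 kg; Δv = 354×9.80665×ln(3.514) = 3471.6×1.2567 ≈ 4363 m/s.
Total Δv = 5736 + 5056 + 4363 = 15155 m/s.

Δv ≈ 15200 m/s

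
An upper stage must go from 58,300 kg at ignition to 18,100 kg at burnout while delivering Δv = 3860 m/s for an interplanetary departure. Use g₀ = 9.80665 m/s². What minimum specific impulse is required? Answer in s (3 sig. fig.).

Isp ≈ 337 s

ln(m₀/m_f) = ln(58300/18100) = ln(3.221) = 1.1697.
v_e = Δv / ln(m₀/m_f) = 3860 / 1.1697 = 3300.0 m/s.
Isp = v_e / g₀ = 3300.0 / 9.80665 = 336.5 s.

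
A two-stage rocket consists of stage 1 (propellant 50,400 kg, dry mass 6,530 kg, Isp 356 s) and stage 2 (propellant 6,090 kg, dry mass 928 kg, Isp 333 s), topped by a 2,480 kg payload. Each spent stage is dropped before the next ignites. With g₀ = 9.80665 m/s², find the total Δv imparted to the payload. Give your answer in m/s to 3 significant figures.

Ignition mass of stage 1 = 50,400+6,530 + 6,090+928 + 2,480 = 66,428 kg.
Stage 1: m₀ = 66,428 kg, m_f = 66,428 − 50,400 = 16,028 kg; Δv = 356×9.80665×ln(4.144) = 3491.2×1.4218 ≈ 4964 m/s.
Stage 2: m₀ = 9,498 kg, m_f = 9,498 − 6,090 = 3,408 kg; Δv = 333×9.80665×ln(2.787) = 3265.6×1.0250 ≈ 3347 m/s.
Total Δv = 4964 + 3347 = 8311 m/s.

Δv ≈ 8310 m/s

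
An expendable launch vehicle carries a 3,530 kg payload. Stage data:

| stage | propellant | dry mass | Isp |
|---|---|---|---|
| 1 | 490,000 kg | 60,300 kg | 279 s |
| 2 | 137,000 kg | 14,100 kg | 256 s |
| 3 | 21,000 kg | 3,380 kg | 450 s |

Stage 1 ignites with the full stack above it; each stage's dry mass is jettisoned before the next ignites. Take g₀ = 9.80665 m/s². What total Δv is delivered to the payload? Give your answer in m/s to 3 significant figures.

Δv ≈ 12800 m/s

Ignition mass of stage 1 = 490,000+60,300 + 137,000+14,100 + 21,000+3,380 + 3,530 = 729,310 kg.
Stage 1: m₀ = 729,310 kg, m_f = 729,310 − 490,000 = 239,310 kg; Δv = 279×9.80665×ln(3.048) = 2736.1×1.1143 ≈ 3049 m/s.
Stage 2: m₀ = 179,010 kg, m_f = 179,010 − 137,000 = 42,010 kg; Δv = 256×9.80665×ln(4.261) = 2510.5×1.4495 ≈ 3639 m/s.
Stage 3: m₀ = 27,910 kg, m_f = 27,910 − 21,000 = 6,910 kg; Δv = 450×9.80665×ln(4.039) = 4413.0×1.3960 ≈ 6161 m/s.
Total Δv = 3049 + 3639 + 6161 = 12849 m/s.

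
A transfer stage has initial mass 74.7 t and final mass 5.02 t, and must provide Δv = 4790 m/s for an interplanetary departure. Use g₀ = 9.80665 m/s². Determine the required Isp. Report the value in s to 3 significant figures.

ln(m₀/m_f) = ln(74700/5020) = ln(14.88) = 2.7001.
From the ideal rocket equation, v_e = Δv / ln(m₀/m_f) = 4790 / 2.7001 = 1774.0 m/s.
Isp = v_e / g₀ = 1774.0 / 9.80665 = 180.9 s.

Isp ≈ 181 s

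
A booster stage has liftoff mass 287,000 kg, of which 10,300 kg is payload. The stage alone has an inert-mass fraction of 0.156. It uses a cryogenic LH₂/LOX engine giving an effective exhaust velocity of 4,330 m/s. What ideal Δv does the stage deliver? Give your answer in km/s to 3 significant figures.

Δv ≈ 7.28 km/s

Stage wet mass = m₀ − payload = 287,000 − 10,300 = 276,700 kg.
Stage dry mass = ε × stage wet mass = 0.156 × 276,700 = 43,165.2 kg.
Burnout mass m_f = stage dry + payload = 43,165.2 + 10,300 = 53,465.2 kg.
Δv = v_e · ln(287,000/53,465.2) = 4330.0 × ln(5.368) = 4330.0 × 1.6805 ≈ 7276 m/s.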